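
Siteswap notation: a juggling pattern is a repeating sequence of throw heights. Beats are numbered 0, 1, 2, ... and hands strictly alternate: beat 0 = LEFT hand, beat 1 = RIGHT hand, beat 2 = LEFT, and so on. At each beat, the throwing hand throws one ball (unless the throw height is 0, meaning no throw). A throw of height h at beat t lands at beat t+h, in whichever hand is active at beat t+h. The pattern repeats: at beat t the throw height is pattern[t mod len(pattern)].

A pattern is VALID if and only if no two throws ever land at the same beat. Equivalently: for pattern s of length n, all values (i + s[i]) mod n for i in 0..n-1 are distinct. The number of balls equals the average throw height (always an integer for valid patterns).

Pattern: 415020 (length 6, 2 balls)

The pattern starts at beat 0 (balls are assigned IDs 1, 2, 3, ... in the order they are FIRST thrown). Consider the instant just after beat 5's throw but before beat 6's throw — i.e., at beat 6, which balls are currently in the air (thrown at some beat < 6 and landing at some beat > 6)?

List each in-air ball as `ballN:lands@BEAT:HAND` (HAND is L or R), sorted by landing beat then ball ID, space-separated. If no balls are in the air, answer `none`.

Beat 0 (L): throw ball1 h=4 -> lands@4:L; in-air after throw: [b1@4:L]
Beat 1 (R): throw ball2 h=1 -> lands@2:L; in-air after throw: [b2@2:L b1@4:L]
Beat 2 (L): throw ball2 h=5 -> lands@7:R; in-air after throw: [b1@4:L b2@7:R]
Beat 4 (L): throw ball1 h=2 -> lands@6:L; in-air after throw: [b1@6:L b2@7:R]
Beat 6 (L): throw ball1 h=4 -> lands@10:L; in-air after throw: [b2@7:R b1@10:L]

Answer: ball2:lands@7:R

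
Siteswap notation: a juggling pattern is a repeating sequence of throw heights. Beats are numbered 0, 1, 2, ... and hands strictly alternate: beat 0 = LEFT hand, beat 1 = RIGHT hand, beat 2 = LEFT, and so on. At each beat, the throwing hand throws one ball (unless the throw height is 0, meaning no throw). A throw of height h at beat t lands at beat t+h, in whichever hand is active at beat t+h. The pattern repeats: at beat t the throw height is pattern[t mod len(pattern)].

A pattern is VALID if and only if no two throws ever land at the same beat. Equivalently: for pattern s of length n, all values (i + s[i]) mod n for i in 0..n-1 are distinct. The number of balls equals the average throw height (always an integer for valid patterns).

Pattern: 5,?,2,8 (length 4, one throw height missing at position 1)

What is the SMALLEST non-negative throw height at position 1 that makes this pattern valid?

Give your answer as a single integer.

i=0: (0 + 5) mod 4 = 1
i=1: s[i]=? (unknown)
i=2: (2 + 2) mod 4 = 0
i=3: (3 + 8) mod 4 = 3
Known residues: [0, 1, 3]; need a permutation of 0..3, so missing residue r = 2
Need (1 + s) mod 4 = 2; smallest s = (2 - 1) mod 4 = 1

Answer: 1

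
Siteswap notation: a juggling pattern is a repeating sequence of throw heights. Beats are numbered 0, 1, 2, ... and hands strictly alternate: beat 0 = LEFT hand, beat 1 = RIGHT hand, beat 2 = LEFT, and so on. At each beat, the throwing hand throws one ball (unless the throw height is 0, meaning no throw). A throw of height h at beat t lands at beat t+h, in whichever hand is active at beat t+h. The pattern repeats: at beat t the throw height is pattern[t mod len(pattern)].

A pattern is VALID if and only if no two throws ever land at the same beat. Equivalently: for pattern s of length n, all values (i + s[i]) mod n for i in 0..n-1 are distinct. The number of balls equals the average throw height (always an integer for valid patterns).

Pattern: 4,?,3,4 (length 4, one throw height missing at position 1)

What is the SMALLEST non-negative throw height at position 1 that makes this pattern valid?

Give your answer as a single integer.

Answer: 1

Derivation:
i=0: (0 + 4) mod 4 = 0
i=1: s[i]=? (unknown)
i=2: (2 + 3) mod 4 = 1
i=3: (3 + 4) mod 4 = 3
Known residues: [0, 1, 3]; need a permutation of 0..3, so missing residue r = 2
Need (1 + s) mod 4 = 2; smallest s = (2 - 1) mod 4 = 1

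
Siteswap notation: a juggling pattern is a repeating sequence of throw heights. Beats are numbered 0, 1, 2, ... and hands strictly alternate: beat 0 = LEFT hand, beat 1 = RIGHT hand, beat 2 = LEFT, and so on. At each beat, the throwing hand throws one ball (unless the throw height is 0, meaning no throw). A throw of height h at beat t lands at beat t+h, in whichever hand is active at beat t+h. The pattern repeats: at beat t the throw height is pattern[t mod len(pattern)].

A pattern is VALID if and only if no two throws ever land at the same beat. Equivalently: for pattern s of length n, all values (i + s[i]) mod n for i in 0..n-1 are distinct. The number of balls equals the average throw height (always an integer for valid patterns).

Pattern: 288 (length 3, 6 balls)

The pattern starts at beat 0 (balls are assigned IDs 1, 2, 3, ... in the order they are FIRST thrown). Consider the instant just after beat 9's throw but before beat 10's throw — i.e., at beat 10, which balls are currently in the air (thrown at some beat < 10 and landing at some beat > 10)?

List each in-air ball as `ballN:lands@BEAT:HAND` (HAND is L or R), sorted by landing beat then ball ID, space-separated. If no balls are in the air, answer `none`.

Answer: ball2:lands@11:R ball4:lands@12:L ball3:lands@13:R ball6:lands@15:R ball5:lands@16:L

Derivation:
Beat 0 (L): throw ball1 h=2 -> lands@2:L; in-air after throw: [b1@2:L]
Beat 1 (R): throw ball2 h=8 -> lands@9:R; in-air after throw: [b1@2:L b2@9:R]
Beat 2 (L): throw ball1 h=8 -> lands@10:L; in-air after throw: [b2@9:R b1@10:L]
Beat 3 (R): throw ball3 h=2 -> lands@5:R; in-air after throw: [b3@5:R b2@9:R b1@10:L]
Beat 4 (L): throw ball4 h=8 -> lands@12:L; in-air after throw: [b3@5:R b2@9:R b1@10:L b4@12:L]
Beat 5 (R): throw ball3 h=8 -> lands@13:R; in-air after throw: [b2@9:R b1@10:L b4@12:L b3@13:R]
Beat 6 (L): throw ball5 h=2 -> lands@8:L; in-air after throw: [b5@8:L b2@9:R b1@10:L b4@12:L b3@13:R]
Beat 7 (R): throw ball6 h=8 -> lands@15:R; in-air after throw: [b5@8:L b2@9:R b1@10:L b4@12:L b3@13:R b6@15:R]
Beat 8 (L): throw ball5 h=8 -> lands@16:L; in-air after throw: [b2@9:R b1@10:L b4@12:L b3@13:R b6@15:R b5@16:L]
Beat 9 (R): throw ball2 h=2 -> lands@11:R; in-air after throw: [b1@10:L b2@11:R b4@12:L b3@13:R b6@15:R b5@16:L]
Beat 10 (L): throw ball1 h=8 -> lands@18:L; in-air after throw: [b2@11:R b4@12:L b3@13:R b6@15:R b5@16:L b1@18:L]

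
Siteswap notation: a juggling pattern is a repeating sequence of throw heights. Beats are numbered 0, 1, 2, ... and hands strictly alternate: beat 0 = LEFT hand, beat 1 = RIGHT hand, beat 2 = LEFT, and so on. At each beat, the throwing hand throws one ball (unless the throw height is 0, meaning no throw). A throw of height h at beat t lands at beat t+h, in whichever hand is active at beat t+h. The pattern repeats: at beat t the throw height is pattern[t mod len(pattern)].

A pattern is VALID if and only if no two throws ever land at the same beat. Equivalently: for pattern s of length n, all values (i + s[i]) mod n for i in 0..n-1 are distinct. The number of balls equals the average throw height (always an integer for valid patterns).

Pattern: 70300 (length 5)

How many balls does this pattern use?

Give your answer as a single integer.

Answer: 2

Derivation:
Pattern = [7, 0, 3, 0, 0], length n = 5
  position 0: throw height = 7, running sum = 7
  position 1: throw height = 0, running sum = 7
  position 2: throw height = 3, running sum = 10
  position 3: throw height = 0, running sum = 10
  position 4: throw height = 0, running sum = 10
Total sum = 10; balls = sum / n = 10 / 5 = 2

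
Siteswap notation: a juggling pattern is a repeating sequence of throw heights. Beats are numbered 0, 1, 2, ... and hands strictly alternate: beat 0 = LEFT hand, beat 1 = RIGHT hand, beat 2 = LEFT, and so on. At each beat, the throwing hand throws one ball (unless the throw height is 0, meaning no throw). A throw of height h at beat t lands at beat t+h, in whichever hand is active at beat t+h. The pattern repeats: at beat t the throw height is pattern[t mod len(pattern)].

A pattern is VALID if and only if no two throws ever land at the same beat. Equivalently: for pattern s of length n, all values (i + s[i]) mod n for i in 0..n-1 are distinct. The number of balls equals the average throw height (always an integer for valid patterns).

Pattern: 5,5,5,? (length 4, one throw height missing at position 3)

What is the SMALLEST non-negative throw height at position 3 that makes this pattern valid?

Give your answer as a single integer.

i=0: (0 + 5) mod 4 = 1
i=1: (1 + 5) mod 4 = 2
i=2: (2 + 5) mod 4 = 3
i=3: s[i]=? (unknown)
Known residues: [1, 2, 3]; need a permutation of 0..3, so missing residue r = 0
Need (3 + s) mod 4 = 0; smallest s = (0 - 3) mod 4 = 1

Answer: 1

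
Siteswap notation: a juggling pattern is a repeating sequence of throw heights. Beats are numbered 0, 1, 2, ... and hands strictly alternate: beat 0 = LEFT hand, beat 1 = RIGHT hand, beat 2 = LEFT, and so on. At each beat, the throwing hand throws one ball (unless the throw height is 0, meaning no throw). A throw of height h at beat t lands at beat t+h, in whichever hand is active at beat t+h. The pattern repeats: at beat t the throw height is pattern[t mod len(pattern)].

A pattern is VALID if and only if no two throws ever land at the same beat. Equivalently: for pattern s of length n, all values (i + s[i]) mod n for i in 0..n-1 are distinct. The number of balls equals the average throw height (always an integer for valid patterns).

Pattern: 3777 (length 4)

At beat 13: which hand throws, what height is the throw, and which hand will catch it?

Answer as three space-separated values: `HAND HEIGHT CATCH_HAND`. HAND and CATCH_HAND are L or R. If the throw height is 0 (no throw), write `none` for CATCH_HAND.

Beat 13: 13 mod 2 = 1, so hand = R
Throw height = pattern[13 mod 4] = pattern[1] = 7
Lands at beat 13+7=20, 20 mod 2 = 0, so catch hand = L

Answer: R 7 L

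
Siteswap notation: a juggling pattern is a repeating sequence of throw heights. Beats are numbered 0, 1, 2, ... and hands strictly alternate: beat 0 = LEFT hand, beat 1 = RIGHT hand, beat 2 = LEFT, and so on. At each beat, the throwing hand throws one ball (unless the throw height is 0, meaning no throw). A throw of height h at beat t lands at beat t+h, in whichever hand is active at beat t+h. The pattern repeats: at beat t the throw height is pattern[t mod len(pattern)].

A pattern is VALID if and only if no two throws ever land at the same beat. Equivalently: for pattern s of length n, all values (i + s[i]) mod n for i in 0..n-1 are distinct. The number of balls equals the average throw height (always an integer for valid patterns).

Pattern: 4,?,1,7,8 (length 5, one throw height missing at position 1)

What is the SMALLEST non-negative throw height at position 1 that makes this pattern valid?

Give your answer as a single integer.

i=0: (0 + 4) mod 5 = 4
i=1: s[i]=? (unknown)
i=2: (2 + 1) mod 5 = 3
i=3: (3 + 7) mod 5 = 0
i=4: (4 + 8) mod 5 = 2
Known residues: [0, 2, 3, 4]; need a permutation of 0..4, so missing residue r = 1
Need (1 + s) mod 5 = 1; smallest s = (1 - 1) mod 5 = 0

Answer: 0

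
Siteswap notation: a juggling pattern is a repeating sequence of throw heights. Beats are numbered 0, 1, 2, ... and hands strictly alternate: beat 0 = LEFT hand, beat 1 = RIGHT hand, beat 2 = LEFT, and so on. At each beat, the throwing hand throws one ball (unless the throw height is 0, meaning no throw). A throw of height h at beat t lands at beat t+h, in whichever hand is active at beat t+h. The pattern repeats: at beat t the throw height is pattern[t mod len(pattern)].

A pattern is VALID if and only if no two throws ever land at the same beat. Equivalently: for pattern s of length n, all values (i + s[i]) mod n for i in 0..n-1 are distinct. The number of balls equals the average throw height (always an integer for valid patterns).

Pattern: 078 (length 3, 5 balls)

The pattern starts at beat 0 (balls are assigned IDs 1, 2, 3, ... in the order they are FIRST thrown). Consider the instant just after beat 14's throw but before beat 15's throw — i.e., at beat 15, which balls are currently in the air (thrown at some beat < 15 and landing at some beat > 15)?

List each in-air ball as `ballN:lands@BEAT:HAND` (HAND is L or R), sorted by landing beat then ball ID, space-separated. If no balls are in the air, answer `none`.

Answer: ball1:lands@16:L ball2:lands@17:R ball3:lands@19:R ball4:lands@20:L ball5:lands@22:L

Derivation:
Beat 1 (R): throw ball1 h=7 -> lands@8:L; in-air after throw: [b1@8:L]
Beat 2 (L): throw ball2 h=8 -> lands@10:L; in-air after throw: [b1@8:L b2@10:L]
Beat 4 (L): throw ball3 h=7 -> lands@11:R; in-air after throw: [b1@8:L b2@10:L b3@11:R]
Beat 5 (R): throw ball4 h=8 -> lands@13:R; in-air after throw: [b1@8:L b2@10:L b3@11:R b4@13:R]
Beat 7 (R): throw ball5 h=7 -> lands@14:L; in-air after throw: [b1@8:L b2@10:L b3@11:R b4@13:R b5@14:L]
Beat 8 (L): throw ball1 h=8 -> lands@16:L; in-air after throw: [b2@10:L b3@11:R b4@13:R b5@14:L b1@16:L]
Beat 10 (L): throw ball2 h=7 -> lands@17:R; in-air after throw: [b3@11:R b4@13:R b5@14:L b1@16:L b2@17:R]
Beat 11 (R): throw ball3 h=8 -> lands@19:R; in-air after throw: [b4@13:R b5@14:L b1@16:L b2@17:R b3@19:R]
Beat 13 (R): throw ball4 h=7 -> lands@20:L; in-air after throw: [b5@14:L b1@16:L b2@17:R b3@19:R b4@20:L]
Beat 14 (L): throw ball5 h=8 -> lands@22:L; in-air after throw: [b1@16:L b2@17:R b3@19:R b4@20:L b5@22:L]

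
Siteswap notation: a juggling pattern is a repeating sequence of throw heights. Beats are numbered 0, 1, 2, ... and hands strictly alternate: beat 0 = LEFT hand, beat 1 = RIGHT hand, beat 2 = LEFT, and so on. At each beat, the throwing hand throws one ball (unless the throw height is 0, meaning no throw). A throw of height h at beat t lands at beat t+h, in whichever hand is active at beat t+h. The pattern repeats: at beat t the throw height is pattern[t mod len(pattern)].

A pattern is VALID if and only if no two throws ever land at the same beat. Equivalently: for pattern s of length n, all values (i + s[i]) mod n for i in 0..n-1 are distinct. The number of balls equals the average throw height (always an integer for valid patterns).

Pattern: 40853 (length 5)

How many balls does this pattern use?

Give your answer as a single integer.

Answer: 4

Derivation:
Pattern = [4, 0, 8, 5, 3], length n = 5
  position 0: throw height = 4, running sum = 4
  position 1: throw height = 0, running sum = 4
  position 2: throw height = 8, running sum = 12
  position 3: throw height = 5, running sum = 17
  position 4: throw height = 3, running sum = 20
Total sum = 20; balls = sum / n = 20 / 5 = 4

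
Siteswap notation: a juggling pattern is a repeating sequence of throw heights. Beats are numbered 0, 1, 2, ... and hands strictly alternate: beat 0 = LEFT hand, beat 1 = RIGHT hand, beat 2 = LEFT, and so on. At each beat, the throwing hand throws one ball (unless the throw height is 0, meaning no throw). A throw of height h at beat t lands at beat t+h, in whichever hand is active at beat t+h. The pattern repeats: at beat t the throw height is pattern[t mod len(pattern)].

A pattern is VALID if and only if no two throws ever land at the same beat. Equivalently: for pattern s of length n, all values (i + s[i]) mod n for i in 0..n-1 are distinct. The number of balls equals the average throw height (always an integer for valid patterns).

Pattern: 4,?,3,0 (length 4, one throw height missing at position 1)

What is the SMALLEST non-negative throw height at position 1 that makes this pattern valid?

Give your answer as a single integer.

Answer: 1

Derivation:
i=0: (0 + 4) mod 4 = 0
i=1: s[i]=? (unknown)
i=2: (2 + 3) mod 4 = 1
i=3: (3 + 0) mod 4 = 3
Known residues: [0, 1, 3]; need a permutation of 0..3, so missing residue r = 2
Need (1 + s) mod 4 = 2; smallest s = (2 - 1) mod 4 = 1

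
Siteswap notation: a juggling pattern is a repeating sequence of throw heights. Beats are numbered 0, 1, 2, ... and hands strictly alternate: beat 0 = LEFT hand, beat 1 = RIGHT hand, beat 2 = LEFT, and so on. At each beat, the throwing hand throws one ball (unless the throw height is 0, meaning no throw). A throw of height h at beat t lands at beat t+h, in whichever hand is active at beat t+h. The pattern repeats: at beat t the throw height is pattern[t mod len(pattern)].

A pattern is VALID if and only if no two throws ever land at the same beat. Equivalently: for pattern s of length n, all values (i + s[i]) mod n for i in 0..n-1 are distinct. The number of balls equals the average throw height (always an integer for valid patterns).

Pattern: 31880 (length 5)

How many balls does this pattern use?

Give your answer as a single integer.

Answer: 4

Derivation:
Pattern = [3, 1, 8, 8, 0], length n = 5
  position 0: throw height = 3, running sum = 3
  position 1: throw height = 1, running sum = 4
  position 2: throw height = 8, running sum = 12
  position 3: throw height = 8, running sum = 20
  position 4: throw height = 0, running sum = 20
Total sum = 20; balls = sum / n = 20 / 5 = 4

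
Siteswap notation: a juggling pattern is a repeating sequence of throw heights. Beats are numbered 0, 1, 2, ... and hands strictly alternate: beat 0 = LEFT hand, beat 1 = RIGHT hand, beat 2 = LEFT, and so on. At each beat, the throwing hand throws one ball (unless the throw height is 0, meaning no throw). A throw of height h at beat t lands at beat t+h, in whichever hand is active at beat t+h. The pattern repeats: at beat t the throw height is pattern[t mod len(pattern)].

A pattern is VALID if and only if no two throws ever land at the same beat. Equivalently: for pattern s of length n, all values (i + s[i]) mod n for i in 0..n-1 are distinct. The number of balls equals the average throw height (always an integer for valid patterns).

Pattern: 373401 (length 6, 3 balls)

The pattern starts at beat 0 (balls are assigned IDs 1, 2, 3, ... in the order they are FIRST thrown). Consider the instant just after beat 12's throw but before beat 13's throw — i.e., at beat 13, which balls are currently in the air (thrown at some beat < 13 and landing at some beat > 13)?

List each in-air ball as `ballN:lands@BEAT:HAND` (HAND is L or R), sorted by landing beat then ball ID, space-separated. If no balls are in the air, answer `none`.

Beat 0 (L): throw ball1 h=3 -> lands@3:R; in-air after throw: [b1@3:R]
Beat 1 (R): throw ball2 h=7 -> lands@8:L; in-air after throw: [b1@3:R b2@8:L]
Beat 2 (L): throw ball3 h=3 -> lands@5:R; in-air after throw: [b1@3:R b3@5:R b2@8:L]
Beat 3 (R): throw ball1 h=4 -> lands@7:R; in-air after throw: [b3@5:R b1@7:R b2@8:L]
Beat 5 (R): throw ball3 h=1 -> lands@6:L; in-air after throw: [b3@6:L b1@7:R b2@8:L]
Beat 6 (L): throw ball3 h=3 -> lands@9:R; in-air after throw: [b1@7:R b2@8:L b3@9:R]
Beat 7 (R): throw ball1 h=7 -> lands@14:L; in-air after throw: [b2@8:L b3@9:R b1@14:L]
Beat 8 (L): throw ball2 h=3 -> lands@11:R; in-air after throw: [b3@9:R b2@11:R b1@14:L]
Beat 9 (R): throw ball3 h=4 -> lands@13:R; in-air after throw: [b2@11:R b3@13:R b1@14:L]
Beat 11 (R): throw ball2 h=1 -> lands@12:L; in-air after throw: [b2@12:L b3@13:R b1@14:L]
Beat 12 (L): throw ball2 h=3 -> lands@15:R; in-air after throw: [b3@13:R b1@14:L b2@15:R]
Beat 13 (R): throw ball3 h=7 -> lands@20:L; in-air after throw: [b1@14:L b2@15:R b3@20:L]

Answer: ball1:lands@14:L ball2:lands@15:R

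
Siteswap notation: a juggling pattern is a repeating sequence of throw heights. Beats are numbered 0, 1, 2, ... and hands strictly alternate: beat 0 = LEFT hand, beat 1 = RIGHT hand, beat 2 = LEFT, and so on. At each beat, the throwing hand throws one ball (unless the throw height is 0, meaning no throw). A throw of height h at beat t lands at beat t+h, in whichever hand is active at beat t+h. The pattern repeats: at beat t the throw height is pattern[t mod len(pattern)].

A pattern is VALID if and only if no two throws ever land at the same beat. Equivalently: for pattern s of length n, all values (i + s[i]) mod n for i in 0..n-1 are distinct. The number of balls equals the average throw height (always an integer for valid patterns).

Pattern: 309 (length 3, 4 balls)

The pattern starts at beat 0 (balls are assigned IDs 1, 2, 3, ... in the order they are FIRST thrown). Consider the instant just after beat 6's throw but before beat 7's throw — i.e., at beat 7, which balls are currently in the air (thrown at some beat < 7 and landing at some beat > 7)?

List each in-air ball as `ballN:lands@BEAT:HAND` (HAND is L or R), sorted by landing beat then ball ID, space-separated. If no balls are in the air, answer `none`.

Answer: ball1:lands@9:R ball2:lands@11:R ball3:lands@14:L

Derivation:
Beat 0 (L): throw ball1 h=3 -> lands@3:R; in-air after throw: [b1@3:R]
Beat 2 (L): throw ball2 h=9 -> lands@11:R; in-air after throw: [b1@3:R b2@11:R]
Beat 3 (R): throw ball1 h=3 -> lands@6:L; in-air after throw: [b1@6:L b2@11:R]
Beat 5 (R): throw ball3 h=9 -> lands@14:L; in-air after throw: [b1@6:L b2@11:R b3@14:L]
Beat 6 (L): throw ball1 h=3 -> lands@9:R; in-air after throw: [b1@9:R b2@11:R b3@14:L]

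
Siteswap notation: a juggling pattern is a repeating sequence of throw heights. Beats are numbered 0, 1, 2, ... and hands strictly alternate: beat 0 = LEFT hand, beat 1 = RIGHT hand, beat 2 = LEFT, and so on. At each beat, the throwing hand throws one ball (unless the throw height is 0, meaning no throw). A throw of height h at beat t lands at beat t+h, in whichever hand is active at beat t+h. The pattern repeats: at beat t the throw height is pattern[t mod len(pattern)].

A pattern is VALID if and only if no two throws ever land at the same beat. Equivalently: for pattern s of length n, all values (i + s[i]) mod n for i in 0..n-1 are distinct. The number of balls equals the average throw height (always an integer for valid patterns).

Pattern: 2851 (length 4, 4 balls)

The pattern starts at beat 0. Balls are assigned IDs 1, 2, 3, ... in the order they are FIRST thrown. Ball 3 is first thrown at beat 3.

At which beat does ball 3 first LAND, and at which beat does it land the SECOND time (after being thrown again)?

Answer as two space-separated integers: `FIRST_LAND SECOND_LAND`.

Beat 0 (L): throw ball1 h=2 -> lands@2:L; in-air after throw: [b1@2:L]
Beat 1 (R): throw ball2 h=8 -> lands@9:R; in-air after throw: [b1@2:L b2@9:R]
Beat 2 (L): throw ball1 h=5 -> lands@7:R; in-air after throw: [b1@7:R b2@9:R]
Beat 3 (R): throw ball3 h=1 -> lands@4:L; in-air after throw: [b3@4:L b1@7:R b2@9:R]
Beat 4 (L): throw ball3 h=2 -> lands@6:L; in-air after throw: [b3@6:L b1@7:R b2@9:R]
Beat 5 (R): throw ball4 h=8 -> lands@13:R; in-air after throw: [b3@6:L b1@7:R b2@9:R b4@13:R]
Beat 6 (L): throw ball3 h=5 -> lands@11:R; in-air after throw: [b1@7:R b2@9:R b3@11:R b4@13:R]
Ball 3: thrown@3 h=1 -> first land @4; rethrown@4 h=2 -> second land @6

Answer: 4 6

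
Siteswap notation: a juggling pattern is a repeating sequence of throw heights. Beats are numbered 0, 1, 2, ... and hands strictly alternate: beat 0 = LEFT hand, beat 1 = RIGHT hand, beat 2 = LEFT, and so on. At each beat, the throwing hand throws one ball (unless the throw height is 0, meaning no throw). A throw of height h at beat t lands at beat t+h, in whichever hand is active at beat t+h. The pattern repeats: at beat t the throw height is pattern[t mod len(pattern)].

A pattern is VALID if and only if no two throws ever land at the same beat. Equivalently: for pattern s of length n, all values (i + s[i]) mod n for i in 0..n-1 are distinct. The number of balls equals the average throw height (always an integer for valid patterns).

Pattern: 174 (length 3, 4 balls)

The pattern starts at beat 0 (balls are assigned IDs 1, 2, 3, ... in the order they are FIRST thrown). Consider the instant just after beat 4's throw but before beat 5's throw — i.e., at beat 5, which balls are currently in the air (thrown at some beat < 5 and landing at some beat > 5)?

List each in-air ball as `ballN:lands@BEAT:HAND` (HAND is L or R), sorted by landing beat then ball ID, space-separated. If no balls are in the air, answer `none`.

Beat 0 (L): throw ball1 h=1 -> lands@1:R; in-air after throw: [b1@1:R]
Beat 1 (R): throw ball1 h=7 -> lands@8:L; in-air after throw: [b1@8:L]
Beat 2 (L): throw ball2 h=4 -> lands@6:L; in-air after throw: [b2@6:L b1@8:L]
Beat 3 (R): throw ball3 h=1 -> lands@4:L; in-air after throw: [b3@4:L b2@6:L b1@8:L]
Beat 4 (L): throw ball3 h=7 -> lands@11:R; in-air after throw: [b2@6:L b1@8:L b3@11:R]
Beat 5 (R): throw ball4 h=4 -> lands@9:R; in-air after throw: [b2@6:L b1@8:L b4@9:R b3@11:R]

Answer: ball2:lands@6:L ball1:lands@8:L ball3:lands@11:R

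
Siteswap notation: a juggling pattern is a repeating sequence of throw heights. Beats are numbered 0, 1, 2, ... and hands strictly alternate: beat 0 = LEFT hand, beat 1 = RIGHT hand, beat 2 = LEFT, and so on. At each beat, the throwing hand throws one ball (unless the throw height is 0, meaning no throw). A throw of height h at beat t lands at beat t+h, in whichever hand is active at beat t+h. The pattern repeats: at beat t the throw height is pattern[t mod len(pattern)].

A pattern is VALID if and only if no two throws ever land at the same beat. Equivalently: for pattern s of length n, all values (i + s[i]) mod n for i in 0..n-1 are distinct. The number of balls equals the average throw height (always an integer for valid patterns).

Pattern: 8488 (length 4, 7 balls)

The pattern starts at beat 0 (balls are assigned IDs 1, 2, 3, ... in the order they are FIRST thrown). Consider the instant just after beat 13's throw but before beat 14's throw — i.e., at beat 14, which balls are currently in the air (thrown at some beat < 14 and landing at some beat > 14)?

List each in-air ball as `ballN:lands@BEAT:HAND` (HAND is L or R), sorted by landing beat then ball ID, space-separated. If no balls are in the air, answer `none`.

Beat 0 (L): throw ball1 h=8 -> lands@8:L; in-air after throw: [b1@8:L]
Beat 1 (R): throw ball2 h=4 -> lands@5:R; in-air after throw: [b2@5:R b1@8:L]
Beat 2 (L): throw ball3 h=8 -> lands@10:L; in-air after throw: [b2@5:R b1@8:L b3@10:L]
Beat 3 (R): throw ball4 h=8 -> lands@11:R; in-air after throw: [b2@5:R b1@8:L b3@10:L b4@11:R]
Beat 4 (L): throw ball5 h=8 -> lands@12:L; in-air after throw: [b2@5:R b1@8:L b3@10:L b4@11:R b5@12:L]
Beat 5 (R): throw ball2 h=4 -> lands@9:R; in-air after throw: [b1@8:L b2@9:R b3@10:L b4@11:R b5@12:L]
Beat 6 (L): throw ball6 h=8 -> lands@14:L; in-air after throw: [b1@8:L b2@9:R b3@10:L b4@11:R b5@12:L b6@14:L]
Beat 7 (R): throw ball7 h=8 -> lands@15:R; in-air after throw: [b1@8:L b2@9:R b3@10:L b4@11:R b5@12:L b6@14:L b7@15:R]
Beat 8 (L): throw ball1 h=8 -> lands@16:L; in-air after throw: [b2@9:R b3@10:L b4@11:R b5@12:L b6@14:L b7@15:R b1@16:L]
Beat 9 (R): throw ball2 h=4 -> lands@13:R; in-air after throw: [b3@10:L b4@11:R b5@12:L b2@13:R b6@14:L b7@15:R b1@16:L]
Beat 10 (L): throw ball3 h=8 -> lands@18:L; in-air after throw: [b4@11:R b5@12:L b2@13:R b6@14:L b7@15:R b1@16:L b3@18:L]
Beat 11 (R): throw ball4 h=8 -> lands@19:R; in-air after throw: [b5@12:L b2@13:R b6@14:L b7@15:R b1@16:L b3@18:L b4@19:R]
Beat 12 (L): throw ball5 h=8 -> lands@20:L; in-air after throw: [b2@13:R b6@14:L b7@15:R b1@16:L b3@18:L b4@19:R b5@20:L]
Beat 13 (R): throw ball2 h=4 -> lands@17:R; in-air after throw: [b6@14:L b7@15:R b1@16:L b2@17:R b3@18:L b4@19:R b5@20:L]
Beat 14 (L): throw ball6 h=8 -> lands@22:L; in-air after throw: [b7@15:R b1@16:L b2@17:R b3@18:L b4@19:R b5@20:L b6@22:L]

Answer: ball7:lands@15:R ball1:lands@16:L ball2:lands@17:R ball3:lands@18:L ball4:lands@19:R ball5:lands@20:L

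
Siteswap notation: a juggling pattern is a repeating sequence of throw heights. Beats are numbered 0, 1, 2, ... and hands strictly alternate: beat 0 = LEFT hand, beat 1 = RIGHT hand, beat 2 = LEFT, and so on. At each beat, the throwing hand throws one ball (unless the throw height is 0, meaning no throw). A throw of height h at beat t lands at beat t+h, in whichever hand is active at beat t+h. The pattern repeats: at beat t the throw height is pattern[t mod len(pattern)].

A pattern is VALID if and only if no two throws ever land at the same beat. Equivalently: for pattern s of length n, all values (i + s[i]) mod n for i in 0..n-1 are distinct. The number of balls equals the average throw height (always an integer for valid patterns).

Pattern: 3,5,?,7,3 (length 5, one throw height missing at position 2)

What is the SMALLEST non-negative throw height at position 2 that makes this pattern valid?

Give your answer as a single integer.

Answer: 2

Derivation:
i=0: (0 + 3) mod 5 = 3
i=1: (1 + 5) mod 5 = 1
i=2: s[i]=? (unknown)
i=3: (3 + 7) mod 5 = 0
i=4: (4 + 3) mod 5 = 2
Known residues: [0, 1, 2, 3]; need a permutation of 0..4, so missing residue r = 4
Need (2 + s) mod 5 = 4; smallest s = (4 - 2) mod 5 = 2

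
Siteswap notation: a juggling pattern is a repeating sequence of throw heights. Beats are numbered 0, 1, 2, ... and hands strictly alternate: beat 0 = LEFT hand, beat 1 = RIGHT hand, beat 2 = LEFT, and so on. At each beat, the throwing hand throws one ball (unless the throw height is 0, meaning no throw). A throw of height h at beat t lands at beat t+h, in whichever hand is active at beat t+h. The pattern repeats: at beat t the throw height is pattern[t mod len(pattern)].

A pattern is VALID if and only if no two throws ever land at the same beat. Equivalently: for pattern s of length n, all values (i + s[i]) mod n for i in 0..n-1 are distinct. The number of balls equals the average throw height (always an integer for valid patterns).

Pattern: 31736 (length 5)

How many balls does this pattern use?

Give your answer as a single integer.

Pattern = [3, 1, 7, 3, 6], length n = 5
  position 0: throw height = 3, running sum = 3
  position 1: throw height = 1, running sum = 4
  position 2: throw height = 7, running sum = 11
  position 3: throw height = 3, running sum = 14
  position 4: throw height = 6, running sum = 20
Total sum = 20; balls = sum / n = 20 / 5 = 4

Answer: 4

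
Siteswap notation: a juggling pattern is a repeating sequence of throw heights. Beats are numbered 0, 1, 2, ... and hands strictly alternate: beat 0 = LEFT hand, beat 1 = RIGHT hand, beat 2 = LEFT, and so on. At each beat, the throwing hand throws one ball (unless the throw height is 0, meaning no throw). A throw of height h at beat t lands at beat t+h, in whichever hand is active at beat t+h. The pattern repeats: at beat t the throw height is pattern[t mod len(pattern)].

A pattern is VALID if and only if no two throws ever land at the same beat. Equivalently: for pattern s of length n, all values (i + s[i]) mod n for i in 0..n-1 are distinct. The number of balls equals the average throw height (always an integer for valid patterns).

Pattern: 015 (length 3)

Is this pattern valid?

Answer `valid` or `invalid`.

Answer: valid

Derivation:
i=0: (i + s[i]) mod n = (0 + 0) mod 3 = 0
i=1: (i + s[i]) mod n = (1 + 1) mod 3 = 2
i=2: (i + s[i]) mod n = (2 + 5) mod 3 = 1
Residues: [0, 2, 1], distinct: True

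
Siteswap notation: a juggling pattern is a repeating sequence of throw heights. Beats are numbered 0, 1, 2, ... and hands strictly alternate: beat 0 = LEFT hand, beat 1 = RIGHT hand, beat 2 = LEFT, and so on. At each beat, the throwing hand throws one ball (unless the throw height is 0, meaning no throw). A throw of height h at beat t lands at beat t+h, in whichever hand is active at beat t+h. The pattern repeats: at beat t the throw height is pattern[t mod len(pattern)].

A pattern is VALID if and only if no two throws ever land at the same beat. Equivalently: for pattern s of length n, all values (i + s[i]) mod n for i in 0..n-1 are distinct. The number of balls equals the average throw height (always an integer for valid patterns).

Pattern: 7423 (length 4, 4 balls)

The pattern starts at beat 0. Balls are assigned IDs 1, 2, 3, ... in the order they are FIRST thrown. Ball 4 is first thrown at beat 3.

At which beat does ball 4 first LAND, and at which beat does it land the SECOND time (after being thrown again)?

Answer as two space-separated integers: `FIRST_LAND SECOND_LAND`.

Beat 0 (L): throw ball1 h=7 -> lands@7:R; in-air after throw: [b1@7:R]
Beat 1 (R): throw ball2 h=4 -> lands@5:R; in-air after throw: [b2@5:R b1@7:R]
Beat 2 (L): throw ball3 h=2 -> lands@4:L; in-air after throw: [b3@4:L b2@5:R b1@7:R]
Beat 3 (R): throw ball4 h=3 -> lands@6:L; in-air after throw: [b3@4:L b2@5:R b4@6:L b1@7:R]
Beat 4 (L): throw ball3 h=7 -> lands@11:R; in-air after throw: [b2@5:R b4@6:L b1@7:R b3@11:R]
Beat 5 (R): throw ball2 h=4 -> lands@9:R; in-air after throw: [b4@6:L b1@7:R b2@9:R b3@11:R]
Beat 6 (L): throw ball4 h=2 -> lands@8:L; in-air after throw: [b1@7:R b4@8:L b2@9:R b3@11:R]
Beat 7 (R): throw ball1 h=3 -> lands@10:L; in-air after throw: [b4@8:L b2@9:R b1@10:L b3@11:R]
Beat 8 (L): throw ball4 h=7 -> lands@15:R; in-air after throw: [b2@9:R b1@10:L b3@11:R b4@15:R]
Ball 4: thrown@3 h=3 -> first land @6; rethrown@6 h=2 -> second land @8

Answer: 6 8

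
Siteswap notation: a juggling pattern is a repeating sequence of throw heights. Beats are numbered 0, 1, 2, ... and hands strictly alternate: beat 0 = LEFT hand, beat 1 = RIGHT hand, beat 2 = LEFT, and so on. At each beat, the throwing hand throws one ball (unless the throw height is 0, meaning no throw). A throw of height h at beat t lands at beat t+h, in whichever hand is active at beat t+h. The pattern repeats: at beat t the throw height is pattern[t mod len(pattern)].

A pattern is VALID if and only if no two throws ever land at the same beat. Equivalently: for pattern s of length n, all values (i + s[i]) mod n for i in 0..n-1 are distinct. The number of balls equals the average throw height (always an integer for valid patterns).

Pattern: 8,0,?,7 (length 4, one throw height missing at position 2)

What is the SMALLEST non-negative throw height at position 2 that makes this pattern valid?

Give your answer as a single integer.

i=0: (0 + 8) mod 4 = 0
i=1: (1 + 0) mod 4 = 1
i=2: s[i]=? (unknown)
i=3: (3 + 7) mod 4 = 2
Known residues: [0, 1, 2]; need a permutation of 0..3, so missing residue r = 3
Need (2 + s) mod 4 = 3; smallest s = (3 - 2) mod 4 = 1

Answer: 1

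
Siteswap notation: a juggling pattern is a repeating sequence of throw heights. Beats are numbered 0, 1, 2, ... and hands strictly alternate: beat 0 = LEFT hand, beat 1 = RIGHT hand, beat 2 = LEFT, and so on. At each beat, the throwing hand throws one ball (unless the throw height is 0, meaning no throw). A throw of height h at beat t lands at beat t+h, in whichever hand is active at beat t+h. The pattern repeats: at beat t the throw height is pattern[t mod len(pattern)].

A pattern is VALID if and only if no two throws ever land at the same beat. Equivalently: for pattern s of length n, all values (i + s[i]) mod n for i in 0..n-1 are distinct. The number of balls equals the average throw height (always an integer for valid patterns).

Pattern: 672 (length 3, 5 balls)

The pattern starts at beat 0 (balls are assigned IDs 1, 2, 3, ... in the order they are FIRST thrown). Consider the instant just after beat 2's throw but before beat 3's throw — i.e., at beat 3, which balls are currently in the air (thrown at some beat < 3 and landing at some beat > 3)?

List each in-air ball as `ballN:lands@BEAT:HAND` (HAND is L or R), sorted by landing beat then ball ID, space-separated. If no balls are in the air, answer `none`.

Answer: ball3:lands@4:L ball1:lands@6:L ball2:lands@8:L

Derivation:
Beat 0 (L): throw ball1 h=6 -> lands@6:L; in-air after throw: [b1@6:L]
Beat 1 (R): throw ball2 h=7 -> lands@8:L; in-air after throw: [b1@6:L b2@8:L]
Beat 2 (L): throw ball3 h=2 -> lands@4:L; in-air after throw: [b3@4:L b1@6:L b2@8:L]
Beat 3 (R): throw ball4 h=6 -> lands@9:R; in-air after throw: [b3@4:L b1@6:L b2@8:L b4@9:R]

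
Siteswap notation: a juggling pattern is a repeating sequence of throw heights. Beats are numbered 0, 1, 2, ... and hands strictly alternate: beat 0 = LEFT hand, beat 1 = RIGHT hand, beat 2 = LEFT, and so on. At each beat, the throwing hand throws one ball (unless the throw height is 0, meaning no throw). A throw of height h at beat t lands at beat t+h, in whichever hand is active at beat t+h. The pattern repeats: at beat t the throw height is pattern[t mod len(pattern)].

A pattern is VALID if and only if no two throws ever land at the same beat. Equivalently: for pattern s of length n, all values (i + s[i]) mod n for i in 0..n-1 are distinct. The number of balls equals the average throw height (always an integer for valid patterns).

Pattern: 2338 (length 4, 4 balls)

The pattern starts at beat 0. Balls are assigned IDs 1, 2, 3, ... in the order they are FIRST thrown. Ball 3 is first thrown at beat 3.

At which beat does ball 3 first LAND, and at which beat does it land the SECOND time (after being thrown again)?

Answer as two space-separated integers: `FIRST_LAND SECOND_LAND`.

Beat 0 (L): throw ball1 h=2 -> lands@2:L; in-air after throw: [b1@2:L]
Beat 1 (R): throw ball2 h=3 -> lands@4:L; in-air after throw: [b1@2:L b2@4:L]
Beat 2 (L): throw ball1 h=3 -> lands@5:R; in-air after throw: [b2@4:L b1@5:R]
Beat 3 (R): throw ball3 h=8 -> lands@11:R; in-air after throw: [b2@4:L b1@5:R b3@11:R]
Beat 4 (L): throw ball2 h=2 -> lands@6:L; in-air after throw: [b1@5:R b2@6:L b3@11:R]
Beat 5 (R): throw ball1 h=3 -> lands@8:L; in-air after throw: [b2@6:L b1@8:L b3@11:R]
Beat 6 (L): throw ball2 h=3 -> lands@9:R; in-air after throw: [b1@8:L b2@9:R b3@11:R]
Beat 7 (R): throw ball4 h=8 -> lands@15:R; in-air after throw: [b1@8:L b2@9:R b3@11:R b4@15:R]
Beat 8 (L): throw ball1 h=2 -> lands@10:L; in-air after throw: [b2@9:R b1@10:L b3@11:R b4@15:R]
Beat 9 (R): throw ball2 h=3 -> lands@12:L; in-air after throw: [b1@10:L b3@11:R b2@12:L b4@15:R]
Beat 10 (L): throw ball1 h=3 -> lands@13:R; in-air after throw: [b3@11:R b2@12:L b1@13:R b4@15:R]
Beat 11 (R): throw ball3 h=8 -> lands@19:R; in-air after throw: [b2@12:L b1@13:R b4@15:R b3@19:R]
Beat 12 (L): throw ball2 h=2 -> lands@14:L; in-air after throw: [b1@13:R b2@14:L b4@15:R b3@19:R]
Beat 13 (R): throw ball1 h=3 -> lands@16:L; in-air after throw: [b2@14:L b4@15:R b1@16:L b3@19:R]
Beat 14 (L): throw ball2 h=3 -> lands@17:R; in-air after throw: [b4@15:R b1@16:L b2@17:R b3@19:R]
Ball 3: thrown@3 h=8 -> first land @11; rethrown@11 h=8 -> second land @19

Answer: 11 19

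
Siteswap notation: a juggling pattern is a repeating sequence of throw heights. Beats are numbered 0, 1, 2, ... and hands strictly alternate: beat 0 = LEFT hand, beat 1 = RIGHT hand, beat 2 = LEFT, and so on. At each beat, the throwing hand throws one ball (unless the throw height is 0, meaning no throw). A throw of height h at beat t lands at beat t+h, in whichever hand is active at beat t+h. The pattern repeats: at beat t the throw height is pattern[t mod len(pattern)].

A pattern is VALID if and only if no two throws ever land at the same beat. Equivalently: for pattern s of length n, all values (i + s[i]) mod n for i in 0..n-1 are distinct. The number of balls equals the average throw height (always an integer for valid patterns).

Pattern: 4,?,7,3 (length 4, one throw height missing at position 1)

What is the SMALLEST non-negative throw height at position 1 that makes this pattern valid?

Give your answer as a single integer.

Answer: 2

Derivation:
i=0: (0 + 4) mod 4 = 0
i=1: s[i]=? (unknown)
i=2: (2 + 7) mod 4 = 1
i=3: (3 + 3) mod 4 = 2
Known residues: [0, 1, 2]; need a permutation of 0..3, so missing residue r = 3
Need (1 + s) mod 4 = 3; smallest s = (3 - 1) mod 4 = 2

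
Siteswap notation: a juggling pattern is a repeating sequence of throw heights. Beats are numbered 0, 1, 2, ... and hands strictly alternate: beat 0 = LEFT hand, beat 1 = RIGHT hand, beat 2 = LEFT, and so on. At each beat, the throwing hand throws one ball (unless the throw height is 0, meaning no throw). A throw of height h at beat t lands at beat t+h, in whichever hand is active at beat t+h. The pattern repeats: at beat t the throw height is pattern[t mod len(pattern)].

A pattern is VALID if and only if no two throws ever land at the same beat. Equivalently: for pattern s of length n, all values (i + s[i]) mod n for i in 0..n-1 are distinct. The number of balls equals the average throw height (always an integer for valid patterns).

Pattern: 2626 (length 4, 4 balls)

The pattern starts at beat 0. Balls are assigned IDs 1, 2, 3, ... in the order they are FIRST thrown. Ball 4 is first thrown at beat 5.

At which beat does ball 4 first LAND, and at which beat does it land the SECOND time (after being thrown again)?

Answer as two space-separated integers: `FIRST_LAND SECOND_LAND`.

Answer: 11 17

Derivation:
Beat 0 (L): throw ball1 h=2 -> lands@2:L; in-air after throw: [b1@2:L]
Beat 1 (R): throw ball2 h=6 -> lands@7:R; in-air after throw: [b1@2:L b2@7:R]
Beat 2 (L): throw ball1 h=2 -> lands@4:L; in-air after throw: [b1@4:L b2@7:R]
Beat 3 (R): throw ball3 h=6 -> lands@9:R; in-air after throw: [b1@4:L b2@7:R b3@9:R]
Beat 4 (L): throw ball1 h=2 -> lands@6:L; in-air after throw: [b1@6:L b2@7:R b3@9:R]
Beat 5 (R): throw ball4 h=6 -> lands@11:R; in-air after throw: [b1@6:L b2@7:R b3@9:R b4@11:R]
Beat 6 (L): throw ball1 h=2 -> lands@8:L; in-air after throw: [b2@7:R b1@8:L b3@9:R b4@11:R]
Beat 7 (R): throw ball2 h=6 -> lands@13:R; in-air after throw: [b1@8:L b3@9:R b4@11:R b2@13:R]
Beat 8 (L): throw ball1 h=2 -> lands@10:L; in-air after throw: [b3@9:R b1@10:L b4@11:R b2@13:R]
Beat 9 (R): throw ball3 h=6 -> lands@15:R; in-air after throw: [b1@10:L b4@11:R b2@13:R b3@15:R]
Beat 10 (L): throw ball1 h=2 -> lands@12:L; in-air after throw: [b4@11:R b1@12:L b2@13:R b3@15:R]
Beat 11 (R): throw ball4 h=6 -> lands@17:R; in-air after throw: [b1@12:L b2@13:R b3@15:R b4@17:R]
Beat 12 (L): throw ball1 h=2 -> lands@14:L; in-air after throw: [b2@13:R b1@14:L b3@15:R b4@17:R]
Beat 13 (R): throw ball2 h=6 -> lands@19:R; in-air after throw: [b1@14:L b3@15:R b4@17:R b2@19:R]
Beat 14 (L): throw ball1 h=2 -> lands@16:L; in-air after throw: [b3@15:R b1@16:L b4@17:R b2@19:R]
Beat 15 (R): throw ball3 h=6 -> lands@21:R; in-air after throw: [b1@16:L b4@17:R b2@19:R b3@21:R]
Beat 16 (L): throw ball1 h=2 -> lands@18:L; in-air after throw: [b4@17:R b1@18:L b2@19:R b3@21:R]
Ball 4: thrown@5 h=6 -> first land @11; rethrown@11 h=6 -> second land @17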